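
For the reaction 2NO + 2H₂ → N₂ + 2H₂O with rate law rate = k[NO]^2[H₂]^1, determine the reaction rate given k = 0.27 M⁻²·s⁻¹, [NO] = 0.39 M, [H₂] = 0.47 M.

0.0193 M/s

Step 1: The rate law is rate = k[NO]^2[H₂]^1
Step 2: Substitute: rate = 0.27 × (0.39)^2 × (0.47)^1
Step 3: rate = 0.27 × 0.1521 × 0.47 = 0.0193015 M/s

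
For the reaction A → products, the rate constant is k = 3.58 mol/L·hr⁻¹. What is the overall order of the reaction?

zeroth order (0)

Step 1: The units of k for an nth-order reaction are (concentration)^(1-n)·(time)⁻¹.
Step 2: Here k has units mol/L·hr⁻¹, so the concentration exponent is 1.
Step 3: 1 - n = 1 ⇒ n = 0. The reaction is zeroth order.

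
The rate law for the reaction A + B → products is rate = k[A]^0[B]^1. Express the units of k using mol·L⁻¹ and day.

day⁻¹

Step 1: Overall order = 0 + 1 = 1.
Step 2: rate has units mol·L⁻¹·day⁻¹; [A]^0[B]^1 has units (mol·L⁻¹)^1.
Step 3: k = rate/([A]^0[B]^1), so units of k = (mol·L⁻¹)^(1-1)·day⁻¹ = day⁻¹.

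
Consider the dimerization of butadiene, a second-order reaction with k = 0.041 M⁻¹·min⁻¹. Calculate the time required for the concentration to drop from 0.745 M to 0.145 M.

135.5 min

Step 1: For second-order: t = (1/[C₄H₆] - 1/[C₄H₆]₀)/k
Step 2: t = (1/0.145 - 1/0.745)/0.041
Step 3: t = (6.897 - 1.342)/0.041
Step 4: t = 5.554/0.041 = 135.5 min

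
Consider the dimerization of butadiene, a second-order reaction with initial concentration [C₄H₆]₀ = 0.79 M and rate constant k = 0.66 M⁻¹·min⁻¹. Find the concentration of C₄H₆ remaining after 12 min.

0.1089 M

Step 1: For a second-order reaction: 1/[C₄H₆] = 1/[C₄H₆]₀ + kt
Step 2: 1/[C₄H₆] = 1/0.79 + 0.66 × 12
Step 3: 1/[C₄H₆] = 1.266 + 7.92 = 9.186
Step 4: [C₄H₆] = 1/9.186 = 0.1089 M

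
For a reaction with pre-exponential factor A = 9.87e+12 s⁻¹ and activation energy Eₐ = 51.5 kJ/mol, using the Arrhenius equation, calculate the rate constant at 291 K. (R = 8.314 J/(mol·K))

5.62e+03 s⁻¹

Step 1: Use the Arrhenius equation: k = A × exp(-Eₐ/RT)
Step 2: Convert Eₐ to J/mol: 51.5 kJ/mol = 51500 J/mol
Step 3: Calculate the exponent: -Eₐ/(RT) = -51500/(8.314 × 291) = -21.28650
Step 4: k = 9.87e+12 × exp(-21.28650)
Step 5: k = 9.87e+12 × 5.69365e-10 = 5.6196e+03 s⁻¹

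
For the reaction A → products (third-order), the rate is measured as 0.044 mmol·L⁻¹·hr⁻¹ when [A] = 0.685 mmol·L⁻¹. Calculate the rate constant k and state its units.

0.1369 (mmol·L⁻¹)⁻²·hr⁻¹

Step 1: rate = k[A]^3, so k = rate / [A]^3.
Step 2: k = 0.044 / (0.685)^3 = 0.044 / 0.3214.
Step 3: k = 0.1369 (mmol·L⁻¹)⁻²·hr⁻¹.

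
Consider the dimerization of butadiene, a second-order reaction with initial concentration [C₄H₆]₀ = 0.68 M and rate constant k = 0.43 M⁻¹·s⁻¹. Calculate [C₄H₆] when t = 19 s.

0.1037 M

Step 1: For a second-order reaction: 1/[C₄H₆] = 1/[C₄H₆]₀ + kt
Step 2: 1/[C₄H₆] = 1/0.68 + 0.43 × 19
Step 3: 1/[C₄H₆] = 1.471 + 8.17 = 9.641
Step 4: [C₄H₆] = 1/9.641 = 0.1037 M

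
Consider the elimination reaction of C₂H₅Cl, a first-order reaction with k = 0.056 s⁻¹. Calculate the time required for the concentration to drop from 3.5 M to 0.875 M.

24.76 s

Step 1: For first-order: t = ln([C₂H₅Cl]₀/[C₂H₅Cl])/k
Step 2: t = ln(3.5/0.875)/0.056
Step 3: t = ln(4)/0.056
Step 4: t = 1.386/0.056 = 24.76 s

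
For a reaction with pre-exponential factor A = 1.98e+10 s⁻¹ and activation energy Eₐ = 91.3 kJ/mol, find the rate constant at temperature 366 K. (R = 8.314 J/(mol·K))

1.85e-03 s⁻¹

Step 1: Use the Arrhenius equation: k = A × exp(-Eₐ/RT)
Step 2: Convert Eₐ to J/mol: 91.3 kJ/mol = 91300 J/mol
Step 3: Calculate the exponent: -Eₐ/(RT) = -91300/(8.314 × 366) = -30.00404
Step 4: k = 1.98e+10 × exp(-30.00404)
Step 5: k = 1.98e+10 × 9.31989e-14 = 1.8453e-03 s⁻¹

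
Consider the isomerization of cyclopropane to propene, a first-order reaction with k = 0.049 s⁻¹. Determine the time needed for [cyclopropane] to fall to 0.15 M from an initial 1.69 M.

49.43 s

Step 1: For first-order: t = ln([cyclopropane]₀/[cyclopropane])/k
Step 2: t = ln(1.69/0.15)/0.049
Step 3: t = ln(11.27)/0.049
Step 4: t = 2.422/0.049 = 49.43 s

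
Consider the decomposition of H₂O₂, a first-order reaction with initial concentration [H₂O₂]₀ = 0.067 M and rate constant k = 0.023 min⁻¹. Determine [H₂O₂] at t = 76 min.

0.01167 M

Step 1: For a first-order reaction: [H₂O₂] = [H₂O₂]₀ × e^(-kt)
Step 2: [H₂O₂] = 0.067 × e^(-0.023 × 76)
Step 3: [H₂O₂] = 0.067 × e^(-1.748)
Step 4: [H₂O₂] = 0.067 × 0.174122 = 0.01167 M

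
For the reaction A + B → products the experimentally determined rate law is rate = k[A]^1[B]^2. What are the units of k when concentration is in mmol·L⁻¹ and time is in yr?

(mmol·L⁻¹)⁻²·yr⁻¹

Step 1: Overall order = 1 + 2 = 3.
Step 2: rate has units mmol·L⁻¹·yr⁻¹; [A]^1[B]^2 has units (mmol·L⁻¹)^3.
Step 3: k = rate/([A]^1[B]^2), so units of k = (mmol·L⁻¹)^(1-3)·yr⁻¹ = (mmol·L⁻¹)⁻²·yr⁻¹.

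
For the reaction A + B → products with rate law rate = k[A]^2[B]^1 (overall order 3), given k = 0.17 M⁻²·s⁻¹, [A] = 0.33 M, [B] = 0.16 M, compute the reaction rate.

0.002962 M/s

Step 1: The rate law is rate = k[A]^2[B]^1, overall order = 2+1 = 3
Step 2: Substitute values: rate = 0.17 × (0.33)^2 × (0.16)^1
Step 3: rate = 0.17 × 0.1089 × 0.16 = 0.00296208 M/s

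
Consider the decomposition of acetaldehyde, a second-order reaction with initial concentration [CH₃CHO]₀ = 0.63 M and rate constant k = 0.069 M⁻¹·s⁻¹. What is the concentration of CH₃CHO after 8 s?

0.4674 M

Step 1: For a second-order reaction: 1/[CH₃CHO] = 1/[CH₃CHO]₀ + kt
Step 2: 1/[CH₃CHO] = 1/0.63 + 0.069 × 8
Step 3: 1/[CH₃CHO] = 1.587 + 0.552 = 2.139
Step 4: [CH₃CHO] = 1/2.139 = 0.4674 M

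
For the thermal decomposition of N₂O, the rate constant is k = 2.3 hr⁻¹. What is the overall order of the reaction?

first order (1)

Step 1: The units of k for an nth-order reaction are (concentration)^(1-n)·(time)⁻¹.
Step 2: Here k has units hr⁻¹, so the concentration exponent is 0.
Step 3: 1 - n = 0 ⇒ n = 1. The reaction is first order.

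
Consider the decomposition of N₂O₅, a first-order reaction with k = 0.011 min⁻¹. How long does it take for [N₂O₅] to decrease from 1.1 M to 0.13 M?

194.1 min

Step 1: For first-order: t = ln([N₂O₅]₀/[N₂O₅])/k
Step 2: t = ln(1.1/0.13)/0.011
Step 3: t = ln(8.462)/0.011
Step 4: t = 2.136/0.011 = 194.1 min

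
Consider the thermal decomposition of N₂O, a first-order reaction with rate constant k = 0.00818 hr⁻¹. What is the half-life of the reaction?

84.74 hr

Step 1: For a first-order reaction, t₁/₂ = ln(2)/k
Step 2: t₁/₂ = ln(2)/0.00818
Step 3: t₁/₂ = 0.6931/0.00818 = 84.74 hr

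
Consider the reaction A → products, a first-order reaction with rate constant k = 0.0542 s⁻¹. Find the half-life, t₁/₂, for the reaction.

12.79 s

Step 1: For a first-order reaction, t₁/₂ = ln(2)/k
Step 2: t₁/₂ = ln(2)/0.0542
Step 3: t₁/₂ = 0.6931/0.0542 = 12.79 s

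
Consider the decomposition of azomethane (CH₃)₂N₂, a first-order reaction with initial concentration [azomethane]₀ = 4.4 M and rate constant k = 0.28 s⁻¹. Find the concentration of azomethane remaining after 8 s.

0.4684 M

Step 1: For a first-order reaction: [azomethane] = [azomethane]₀ × e^(-kt)
Step 2: [azomethane] = 4.4 × e^(-0.28 × 8)
Step 3: [azomethane] = 4.4 × e^(-2.24)
Step 4: [azomethane] = 4.4 × 0.106459 = 0.4684 M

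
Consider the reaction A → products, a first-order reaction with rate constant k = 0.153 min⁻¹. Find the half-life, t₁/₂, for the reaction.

4.53 min

Step 1: For a first-order reaction, t₁/₂ = ln(2)/k
Step 2: t₁/₂ = ln(2)/0.153
Step 3: t₁/₂ = 0.6931/0.153 = 4.53 min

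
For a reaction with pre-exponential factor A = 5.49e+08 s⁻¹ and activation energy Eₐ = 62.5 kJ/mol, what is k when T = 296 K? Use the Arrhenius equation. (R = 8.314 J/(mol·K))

5.13e-03 s⁻¹

Step 1: Use the Arrhenius equation: k = A × exp(-Eₐ/RT)
Step 2: Convert Eₐ to J/mol: 62.5 kJ/mol = 62500 J/mol
Step 3: Calculate the exponent: -Eₐ/(RT) = -62500/(8.314 × 296) = -25.39676
Step 4: k = 5.49e+08 × exp(-25.39676)
Step 5: k = 5.49e+08 × 9.33958e-12 = 5.1274e-03 s⁻¹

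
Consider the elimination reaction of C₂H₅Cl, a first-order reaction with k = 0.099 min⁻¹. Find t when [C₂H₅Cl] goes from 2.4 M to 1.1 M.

7.88 min

Step 1: For first-order: t = ln([C₂H₅Cl]₀/[C₂H₅Cl])/k
Step 2: t = ln(2.4/1.1)/0.099
Step 3: t = ln(2.182)/0.099
Step 4: t = 0.7802/0.099 = 7.88 min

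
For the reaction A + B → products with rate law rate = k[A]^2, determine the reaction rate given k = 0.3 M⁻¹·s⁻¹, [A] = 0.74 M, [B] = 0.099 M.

0.1643 M/s

Step 1: The rate law is rate = k[A]^2
Step 2: Note that the rate does not depend on [B] (zero order in B).
Step 3: rate = 0.3 × (0.74)^2 = 0.16428 M/s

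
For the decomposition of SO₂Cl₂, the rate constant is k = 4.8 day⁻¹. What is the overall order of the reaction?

first order (1)

Step 1: The units of k for an nth-order reaction are (concentration)^(1-n)·(time)⁻¹.
Step 2: Here k has units day⁻¹, so the concentration exponent is 0.
Step 3: 1 - n = 0 ⇒ n = 1. The reaction is first order.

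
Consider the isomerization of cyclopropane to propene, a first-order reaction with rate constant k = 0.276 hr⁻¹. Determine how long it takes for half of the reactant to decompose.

2.511 hr

Step 1: For a first-order reaction, t₁/₂ = ln(2)/k
Step 2: t₁/₂ = ln(2)/0.276
Step 3: t₁/₂ = 0.6931/0.276 = 2.511 hr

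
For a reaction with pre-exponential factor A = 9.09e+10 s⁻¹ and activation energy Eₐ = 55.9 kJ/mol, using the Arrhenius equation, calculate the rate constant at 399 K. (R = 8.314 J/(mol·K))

4.37e+03 s⁻¹

Step 1: Use the Arrhenius equation: k = A × exp(-Eₐ/RT)
Step 2: Convert Eₐ to J/mol: 55.9 kJ/mol = 55900 J/mol
Step 3: Calculate the exponent: -Eₐ/(RT) = -55900/(8.314 × 399) = -16.85112
Step 4: k = 9.09e+10 × exp(-16.85112)
Step 5: k = 9.09e+10 × 4.80454e-08 = 4.3673e+03 s⁻¹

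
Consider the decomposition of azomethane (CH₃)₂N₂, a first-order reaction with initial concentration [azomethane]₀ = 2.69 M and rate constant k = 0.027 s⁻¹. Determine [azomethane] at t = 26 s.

1.333 M

Step 1: For a first-order reaction: [azomethane] = [azomethane]₀ × e^(-kt)
Step 2: [azomethane] = 2.69 × e^(-0.027 × 26)
Step 3: [azomethane] = 2.69 × e^(-0.702)
Step 4: [azomethane] = 2.69 × 0.495593 = 1.333 M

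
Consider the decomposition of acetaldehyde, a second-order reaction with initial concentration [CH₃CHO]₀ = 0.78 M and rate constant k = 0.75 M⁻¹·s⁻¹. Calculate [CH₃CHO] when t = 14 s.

0.08487 M

Step 1: For a second-order reaction: 1/[CH₃CHO] = 1/[CH₃CHO]₀ + kt
Step 2: 1/[CH₃CHO] = 1/0.78 + 0.75 × 14
Step 3: 1/[CH₃CHO] = 1.282 + 10.5 = 11.78
Step 4: [CH₃CHO] = 1/11.78 = 0.08487 M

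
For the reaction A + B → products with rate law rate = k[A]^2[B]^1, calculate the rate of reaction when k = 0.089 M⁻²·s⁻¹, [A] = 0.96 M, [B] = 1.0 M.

0.08202 M/s

Step 1: The rate law is rate = k[A]^2[B]^1
Step 2: Substitute: rate = 0.089 × (0.96)^2 × (1.0)^1
Step 3: rate = 0.089 × 0.9216 × 1 = 0.0820224 M/s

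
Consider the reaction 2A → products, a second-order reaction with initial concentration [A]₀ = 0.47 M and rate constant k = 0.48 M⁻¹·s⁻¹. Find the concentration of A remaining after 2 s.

0.3239 M

Step 1: For a second-order reaction: 1/[A] = 1/[A]₀ + kt
Step 2: 1/[A] = 1/0.47 + 0.48 × 2
Step 3: 1/[A] = 2.128 + 0.96 = 3.088
Step 4: [A] = 1/3.088 = 0.3239 M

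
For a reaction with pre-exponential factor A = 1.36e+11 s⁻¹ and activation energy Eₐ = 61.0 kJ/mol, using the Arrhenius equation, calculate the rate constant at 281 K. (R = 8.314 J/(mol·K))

6.22e-01 s⁻¹

Step 1: Use the Arrhenius equation: k = A × exp(-Eₐ/RT)
Step 2: Convert Eₐ to J/mol: 61.0 kJ/mol = 61000 J/mol
Step 3: Calculate the exponent: -Eₐ/(RT) = -61000/(8.314 × 281) = -26.11040
Step 4: k = 1.36e+11 × exp(-26.11040)
Step 5: k = 1.36e+11 × 4.57507e-12 = 6.2221e-01 s⁻¹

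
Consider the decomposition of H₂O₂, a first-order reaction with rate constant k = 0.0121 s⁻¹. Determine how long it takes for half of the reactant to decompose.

57.28 s

Step 1: For a first-order reaction, t₁/₂ = ln(2)/k
Step 2: t₁/₂ = ln(2)/0.0121
Step 3: t₁/₂ = 0.6931/0.0121 = 57.28 s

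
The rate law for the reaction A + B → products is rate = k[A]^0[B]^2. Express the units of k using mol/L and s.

(mol/L)⁻¹·s⁻¹

Step 1: Overall order = 0 + 2 = 2.
Step 2: rate has units mol/L·s⁻¹; [A]^0[B]^2 has units (mol/L)^2.
Step 3: k = rate/([A]^0[B]^2), so units of k = (mol/L)^(1-2)·s⁻¹ = (mol/L)⁻¹·s⁻¹.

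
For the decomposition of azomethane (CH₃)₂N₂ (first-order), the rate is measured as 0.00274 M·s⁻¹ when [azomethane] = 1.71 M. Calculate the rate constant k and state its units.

0.001602 s⁻¹

Step 1: rate = k[azomethane]^1, so k = rate / [azomethane]^1.
Step 2: k = 0.00274 / (1.71)^1 = 0.00274 / 1.71.
Step 3: k = 0.001602 s⁻¹.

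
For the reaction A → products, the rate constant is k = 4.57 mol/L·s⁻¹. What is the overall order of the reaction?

zeroth order (0)

Step 1: The units of k for an nth-order reaction are (concentration)^(1-n)·(time)⁻¹.
Step 2: Here k has units mol/L·s⁻¹, so the concentration exponent is 1.
Step 3: 1 - n = 1 ⇒ n = 0. The reaction is zeroth order.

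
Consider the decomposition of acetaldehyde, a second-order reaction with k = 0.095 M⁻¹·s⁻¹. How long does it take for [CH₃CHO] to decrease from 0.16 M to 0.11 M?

29.9 s

Step 1: For second-order: t = (1/[CH₃CHO] - 1/[CH₃CHO]₀)/k
Step 2: t = (1/0.11 - 1/0.16)/0.095
Step 3: t = (9.091 - 6.25)/0.095
Step 4: t = 2.841/0.095 = 29.9 s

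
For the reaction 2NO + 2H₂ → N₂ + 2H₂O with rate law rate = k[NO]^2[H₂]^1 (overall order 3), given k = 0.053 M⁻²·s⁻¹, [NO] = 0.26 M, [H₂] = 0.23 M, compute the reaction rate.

0.000824 M/s

Step 1: The rate law is rate = k[NO]^2[H₂]^1, overall order = 2+1 = 3
Step 2: Substitute values: rate = 0.053 × (0.26)^2 × (0.23)^1
Step 3: rate = 0.053 × 0.0676 × 0.23 = 0.000824044 M/s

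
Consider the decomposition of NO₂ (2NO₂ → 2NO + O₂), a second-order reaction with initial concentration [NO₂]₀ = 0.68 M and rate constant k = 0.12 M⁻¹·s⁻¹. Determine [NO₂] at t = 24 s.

0.2299 M

Step 1: For a second-order reaction: 1/[NO₂] = 1/[NO₂]₀ + kt
Step 2: 1/[NO₂] = 1/0.68 + 0.12 × 24
Step 3: 1/[NO₂] = 1.471 + 2.88 = 4.351
Step 4: [NO₂] = 1/4.351 = 0.2299 M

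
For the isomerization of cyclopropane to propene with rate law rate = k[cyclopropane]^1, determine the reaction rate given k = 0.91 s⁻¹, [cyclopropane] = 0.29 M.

0.2639 M/s

Step 1: Identify the rate law: rate = k[cyclopropane]^1
Step 2: Substitute values: rate = 0.91 × (0.29)^1
Step 3: Calculate: rate = 0.91 × 0.29 = 0.2639 M/s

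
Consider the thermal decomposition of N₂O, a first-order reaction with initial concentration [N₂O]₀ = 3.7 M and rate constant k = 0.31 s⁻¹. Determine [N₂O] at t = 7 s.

0.4225 M

Step 1: For a first-order reaction: [N₂O] = [N₂O]₀ × e^(-kt)
Step 2: [N₂O] = 3.7 × e^(-0.31 × 7)
Step 3: [N₂O] = 3.7 × e^(-2.17)
Step 4: [N₂O] = 3.7 × 0.114178 = 0.4225 M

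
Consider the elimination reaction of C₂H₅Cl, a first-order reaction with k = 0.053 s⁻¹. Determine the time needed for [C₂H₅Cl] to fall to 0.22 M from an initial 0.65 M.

20.44 s

Step 1: For first-order: t = ln([C₂H₅Cl]₀/[C₂H₅Cl])/k
Step 2: t = ln(0.65/0.22)/0.053
Step 3: t = ln(2.955)/0.053
Step 4: t = 1.083/0.053 = 20.44 s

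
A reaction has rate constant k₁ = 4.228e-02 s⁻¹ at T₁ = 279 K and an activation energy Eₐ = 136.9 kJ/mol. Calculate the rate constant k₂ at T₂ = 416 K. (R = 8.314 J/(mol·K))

1.168e+07 s⁻¹

Step 1: Use the two-temperature Arrhenius form: ln(k₂/k₁) = -Eₐ/R × (1/T₂ - 1/T₁)
Step 2: Convert Eₐ to J/mol: 136.9 kJ/mol = 136900 J/mol
Step 3: 1/T₂ - 1/T₁ = 1/416 - 1/279 = -1.180383e-03 K⁻¹
Step 4: ln(k₂/k₁) = -136900/8.314 × -1.180383e-03 = 19.43642
Step 5: k₂ = k₁ × exp(19.43642) = 4.228e-02 × 2.76140e+08 = 1.168e+07 s⁻¹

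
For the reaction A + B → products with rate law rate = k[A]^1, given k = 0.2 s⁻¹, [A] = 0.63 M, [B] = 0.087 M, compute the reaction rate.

0.126 M/s

Step 1: The rate law is rate = k[A]^1
Step 2: Note that the rate does not depend on [B] (zero order in B).
Step 3: rate = 0.2 × (0.63)^1 = 0.126 M/s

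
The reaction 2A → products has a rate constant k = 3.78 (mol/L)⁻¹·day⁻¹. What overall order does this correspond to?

second order (2)

Step 1: The units of k for an nth-order reaction are (concentration)^(1-n)·(time)⁻¹.
Step 2: Here k has units (mol/L)⁻¹·day⁻¹, so the concentration exponent is -1.
Step 3: 1 - n = -1 ⇒ n = 2. The reaction is second order.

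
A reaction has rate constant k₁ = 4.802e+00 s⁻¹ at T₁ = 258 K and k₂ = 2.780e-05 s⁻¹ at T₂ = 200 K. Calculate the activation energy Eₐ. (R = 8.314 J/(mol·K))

89.2 kJ/mol

Step 1: Use the two-temperature Arrhenius form: ln(k₂/k₁) = -Eₐ/R × (1/T₂ - 1/T₁)
Step 2: ln(k₂/k₁) = ln(2.780e-05/4.802e+00) = ln(5.78925e-06) = -12.0595
Step 3: 1/T₂ - 1/T₁ = 1/200 - 1/258 = 1.124031e-03 K⁻¹
Step 4: Eₐ = -R × ln(k₂/k₁) / (1/T₂ - 1/T₁) = -8.314 × -12.0595 / 1.124031e-03
Step 5: Eₐ = 8.9199e+04 J/mol = 89.2 kJ/mol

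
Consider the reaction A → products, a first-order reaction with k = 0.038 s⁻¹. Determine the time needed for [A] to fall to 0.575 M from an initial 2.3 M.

36.48 s

Step 1: For first-order: t = ln([A]₀/[A])/k
Step 2: t = ln(2.3/0.575)/0.038
Step 3: t = ln(4)/0.038
Step 4: t = 1.386/0.038 = 36.48 s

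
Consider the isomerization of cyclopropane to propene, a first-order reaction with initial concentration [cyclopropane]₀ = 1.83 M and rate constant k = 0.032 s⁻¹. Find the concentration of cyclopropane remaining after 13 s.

1.207 M

Step 1: For a first-order reaction: [cyclopropane] = [cyclopropane]₀ × e^(-kt)
Step 2: [cyclopropane] = 1.83 × e^(-0.032 × 13)
Step 3: [cyclopropane] = 1.83 × e^(-0.416)
Step 4: [cyclopropane] = 1.83 × 0.65968 = 1.207 M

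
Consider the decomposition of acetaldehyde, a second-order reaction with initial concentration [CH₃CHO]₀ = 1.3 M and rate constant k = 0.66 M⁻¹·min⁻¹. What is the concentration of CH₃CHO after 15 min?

0.09373 M

Step 1: For a second-order reaction: 1/[CH₃CHO] = 1/[CH₃CHO]₀ + kt
Step 2: 1/[CH₃CHO] = 1/1.3 + 0.66 × 15
Step 3: 1/[CH₃CHO] = 0.7692 + 9.9 = 10.67
Step 4: [CH₃CHO] = 1/10.67 = 0.09373 M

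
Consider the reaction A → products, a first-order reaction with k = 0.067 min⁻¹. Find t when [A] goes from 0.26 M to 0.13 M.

10.35 min

Step 1: For first-order: t = ln([A]₀/[A])/k
Step 2: t = ln(0.26/0.13)/0.067
Step 3: t = ln(2)/0.067
Step 4: t = 0.6931/0.067 = 10.35 min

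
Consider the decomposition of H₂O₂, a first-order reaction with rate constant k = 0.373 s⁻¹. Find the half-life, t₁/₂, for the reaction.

1.858 s

Step 1: For a first-order reaction, t₁/₂ = ln(2)/k
Step 2: t₁/₂ = ln(2)/0.373
Step 3: t₁/₂ = 0.6931/0.373 = 1.858 s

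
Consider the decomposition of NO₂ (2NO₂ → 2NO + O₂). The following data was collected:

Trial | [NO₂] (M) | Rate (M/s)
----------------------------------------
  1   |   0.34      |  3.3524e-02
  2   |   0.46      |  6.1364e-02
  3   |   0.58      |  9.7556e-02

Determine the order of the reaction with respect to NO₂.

second order (2)

Step 1: Compare trials to find order n where rate₂/rate₁ = ([NO₂]₂/[NO₂]₁)^n
Step 2: rate₂/rate₁ = 6.1364e-02/3.3524e-02 = 1.83
Step 3: [NO₂]₂/[NO₂]₁ = 0.46/0.34 = 1.353
Step 4: n = ln(1.83)/ln(1.353) = 2.00 ≈ 2
Step 5: The reaction is second order in NO₂.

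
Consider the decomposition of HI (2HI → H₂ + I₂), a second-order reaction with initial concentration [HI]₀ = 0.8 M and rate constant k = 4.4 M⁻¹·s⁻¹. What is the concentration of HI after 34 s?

0.006629 M

Step 1: For a second-order reaction: 1/[HI] = 1/[HI]₀ + kt
Step 2: 1/[HI] = 1/0.8 + 4.4 × 34
Step 3: 1/[HI] = 1.25 + 149.6 = 150.9
Step 4: [HI] = 1/150.9 = 0.006629 M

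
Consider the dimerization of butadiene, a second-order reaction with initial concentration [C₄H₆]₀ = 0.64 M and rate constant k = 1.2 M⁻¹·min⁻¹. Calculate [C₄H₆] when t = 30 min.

0.02662 M

Step 1: For a second-order reaction: 1/[C₄H₆] = 1/[C₄H₆]₀ + kt
Step 2: 1/[C₄H₆] = 1/0.64 + 1.2 × 30
Step 3: 1/[C₄H₆] = 1.562 + 36 = 37.56
Step 4: [C₄H₆] = 1/37.56 = 0.02662 M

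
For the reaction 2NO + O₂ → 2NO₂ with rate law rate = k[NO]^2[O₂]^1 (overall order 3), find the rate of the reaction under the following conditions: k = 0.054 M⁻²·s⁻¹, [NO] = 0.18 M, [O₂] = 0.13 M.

0.0002274 M/s

Step 1: The rate law is rate = k[NO]^2[O₂]^1, overall order = 2+1 = 3
Step 2: Substitute values: rate = 0.054 × (0.18)^2 × (0.13)^1
Step 3: rate = 0.054 × 0.0324 × 0.13 = 0.000227448 M/s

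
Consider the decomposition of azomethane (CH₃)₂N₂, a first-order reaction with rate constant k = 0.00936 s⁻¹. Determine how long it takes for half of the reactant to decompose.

74.05 s

Step 1: For a first-order reaction, t₁/₂ = ln(2)/k
Step 2: t₁/₂ = ln(2)/0.00936
Step 3: t₁/₂ = 0.6931/0.00936 = 74.05 s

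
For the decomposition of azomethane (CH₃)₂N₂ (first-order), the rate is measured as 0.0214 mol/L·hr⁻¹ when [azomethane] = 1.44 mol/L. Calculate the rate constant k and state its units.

0.01486 hr⁻¹

Step 1: rate = k[azomethane]^1, so k = rate / [azomethane]^1.
Step 2: k = 0.0214 / (1.44)^1 = 0.0214 / 1.44.
Step 3: k = 0.01486 hr⁻¹.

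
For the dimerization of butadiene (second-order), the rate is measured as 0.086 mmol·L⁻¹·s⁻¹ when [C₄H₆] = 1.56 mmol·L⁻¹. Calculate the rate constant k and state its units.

0.03534 (mmol·L⁻¹)⁻¹·s⁻¹

Step 1: rate = k[C₄H₆]^2, so k = rate / [C₄H₆]^2.
Step 2: k = 0.086 / (1.56)^2 = 0.086 / 2.434.
Step 3: k = 0.03534 (mmol·L⁻¹)⁻¹·s⁻¹.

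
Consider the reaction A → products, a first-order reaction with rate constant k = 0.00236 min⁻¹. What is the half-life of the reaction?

293.7 min

Step 1: For a first-order reaction, t₁/₂ = ln(2)/k
Step 2: t₁/₂ = ln(2)/0.00236
Step 3: t₁/₂ = 0.6931/0.00236 = 293.7 min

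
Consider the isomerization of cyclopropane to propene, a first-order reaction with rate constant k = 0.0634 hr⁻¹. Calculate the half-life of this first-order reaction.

10.93 hr

Step 1: For a first-order reaction, t₁/₂ = ln(2)/k
Step 2: t₁/₂ = ln(2)/0.0634
Step 3: t₁/₂ = 0.6931/0.0634 = 10.93 hr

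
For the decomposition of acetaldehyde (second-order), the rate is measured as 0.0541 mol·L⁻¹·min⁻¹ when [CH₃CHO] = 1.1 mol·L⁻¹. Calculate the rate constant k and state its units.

0.04471 (mol·L⁻¹)⁻¹·min⁻¹

Step 1: rate = k[CH₃CHO]^2, so k = rate / [CH₃CHO]^2.
Step 2: k = 0.0541 / (1.1)^2 = 0.0541 / 1.21.
Step 3: k = 0.04471 (mol·L⁻¹)⁻¹·min⁻¹.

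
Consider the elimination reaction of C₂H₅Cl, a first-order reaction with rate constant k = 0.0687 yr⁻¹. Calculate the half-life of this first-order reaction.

10.09 yr

Step 1: For a first-order reaction, t₁/₂ = ln(2)/k
Step 2: t₁/₂ = ln(2)/0.0687
Step 3: t₁/₂ = 0.6931/0.0687 = 10.09 yr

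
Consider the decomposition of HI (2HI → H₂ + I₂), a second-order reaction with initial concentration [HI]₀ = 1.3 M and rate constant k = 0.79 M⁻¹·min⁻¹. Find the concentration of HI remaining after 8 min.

0.1411 M

Step 1: For a second-order reaction: 1/[HI] = 1/[HI]₀ + kt
Step 2: 1/[HI] = 1/1.3 + 0.79 × 8
Step 3: 1/[HI] = 0.7692 + 6.32 = 7.089
Step 4: [HI] = 1/7.089 = 0.1411 M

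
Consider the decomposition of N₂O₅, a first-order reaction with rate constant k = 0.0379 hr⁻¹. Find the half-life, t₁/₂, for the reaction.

18.29 hr

Step 1: For a first-order reaction, t₁/₂ = ln(2)/k
Step 2: t₁/₂ = ln(2)/0.0379
Step 3: t₁/₂ = 0.6931/0.0379 = 18.29 hr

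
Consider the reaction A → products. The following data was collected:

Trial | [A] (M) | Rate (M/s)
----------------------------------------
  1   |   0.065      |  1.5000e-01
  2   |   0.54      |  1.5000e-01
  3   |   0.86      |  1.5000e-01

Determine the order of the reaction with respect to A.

zeroth order (0)

Step 1: Compare trials - when concentration changes, rate stays constant.
Step 2: rate₂/rate₁ = 1.5000e-01/1.5000e-01 = 1
Step 3: [A]₂/[A]₁ = 0.54/0.065 = 8.308
Step 4: Since rate ratio ≈ (conc ratio)^0, the reaction is zeroth order.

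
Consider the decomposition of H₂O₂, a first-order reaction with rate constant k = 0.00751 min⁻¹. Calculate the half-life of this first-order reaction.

92.3 min

Step 1: For a first-order reaction, t₁/₂ = ln(2)/k
Step 2: t₁/₂ = ln(2)/0.00751
Step 3: t₁/₂ = 0.6931/0.00751 = 92.3 min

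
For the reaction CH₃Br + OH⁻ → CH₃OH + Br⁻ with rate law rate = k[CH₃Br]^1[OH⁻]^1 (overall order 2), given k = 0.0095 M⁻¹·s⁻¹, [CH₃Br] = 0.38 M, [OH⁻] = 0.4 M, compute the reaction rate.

0.001444 M/s

Step 1: The rate law is rate = k[CH₃Br]^1[OH⁻]^1, overall order = 1+1 = 2
Step 2: Substitute values: rate = 0.0095 × (0.38)^1 × (0.4)^1
Step 3: rate = 0.0095 × 0.38 × 0.4 = 0.001444 M/s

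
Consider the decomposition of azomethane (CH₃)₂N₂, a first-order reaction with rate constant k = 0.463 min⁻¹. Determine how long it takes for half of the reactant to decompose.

1.497 min

Step 1: For a first-order reaction, t₁/₂ = ln(2)/k
Step 2: t₁/₂ = ln(2)/0.463
Step 3: t₁/₂ = 0.6931/0.463 = 1.497 min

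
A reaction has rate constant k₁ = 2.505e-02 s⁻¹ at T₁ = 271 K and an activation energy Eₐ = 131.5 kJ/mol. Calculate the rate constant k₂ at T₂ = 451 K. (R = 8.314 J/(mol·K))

3.275e+08 s⁻¹

Step 1: Use the two-temperature Arrhenius form: ln(k₂/k₁) = -Eₐ/R × (1/T₂ - 1/T₁)
Step 2: Convert Eₐ to J/mol: 131.5 kJ/mol = 131500 J/mol
Step 3: 1/T₂ - 1/T₁ = 1/451 - 1/271 = -1.472742e-03 K⁻¹
Step 4: ln(k₂/k₁) = -131500/8.314 × -1.472742e-03 = 23.29391
Step 5: k₂ = k₁ × exp(23.29391) = 2.505e-02 × 1.30742e+10 = 3.275e+08 s⁻¹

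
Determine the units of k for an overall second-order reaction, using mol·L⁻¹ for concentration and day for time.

(mol·L⁻¹)⁻¹·day⁻¹

Step 1: For overall order n, rate = k × (concentration)^n.
Step 2: Rate has units mol·L⁻¹·day⁻¹; concentration term has units (mol·L⁻¹)^2.
Step 3: k = rate / (concentration)^n, so units of k = (mol·L⁻¹)^(1-2)·day⁻¹ = (mol·L⁻¹)⁻¹·day⁻¹.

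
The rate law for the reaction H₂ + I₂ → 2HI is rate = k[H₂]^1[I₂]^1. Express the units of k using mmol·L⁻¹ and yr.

(mmol·L⁻¹)⁻¹·yr⁻¹

Step 1: Overall order = 1 + 1 = 2.
Step 2: rate has units mmol·L⁻¹·yr⁻¹; [H₂]^1[I₂]^1 has units (mmol·L⁻¹)^2.
Step 3: k = rate/([H₂]^1[I₂]^1), so units of k = (mmol·L⁻¹)^(1-2)·yr⁻¹ = (mmol·L⁻¹)⁻¹·yr⁻¹.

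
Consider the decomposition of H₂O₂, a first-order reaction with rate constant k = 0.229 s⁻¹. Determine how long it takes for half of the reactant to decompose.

3.027 s

Step 1: For a first-order reaction, t₁/₂ = ln(2)/k
Step 2: t₁/₂ = ln(2)/0.229
Step 3: t₁/₂ = 0.6931/0.229 = 3.027 s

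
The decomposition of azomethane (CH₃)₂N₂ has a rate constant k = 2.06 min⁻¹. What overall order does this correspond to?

first order (1)

Step 1: The units of k for an nth-order reaction are (concentration)^(1-n)·(time)⁻¹.
Step 2: Here k has units min⁻¹, so the concentration exponent is 0.
Step 3: 1 - n = 0 ⇒ n = 1. The reaction is first order.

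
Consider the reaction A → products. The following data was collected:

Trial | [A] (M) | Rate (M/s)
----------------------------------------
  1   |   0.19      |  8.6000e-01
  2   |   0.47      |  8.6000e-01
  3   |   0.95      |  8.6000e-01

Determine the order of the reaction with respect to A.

zeroth order (0)

Step 1: Compare trials - when concentration changes, rate stays constant.
Step 2: rate₂/rate₁ = 8.6000e-01/8.6000e-01 = 1
Step 3: [A]₂/[A]₁ = 0.47/0.19 = 2.474
Step 4: Since rate ratio ≈ (conc ratio)^0, the reaction is zeroth order.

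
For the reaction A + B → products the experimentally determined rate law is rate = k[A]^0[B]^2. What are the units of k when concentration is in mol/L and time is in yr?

(mol/L)⁻¹·yr⁻¹

Step 1: Overall order = 0 + 2 = 2.
Step 2: rate has units mol/L·yr⁻¹; [A]^0[B]^2 has units (mol/L)^2.
Step 3: k = rate/([A]^0[B]^2), so units of k = (mol/L)^(1-2)·yr⁻¹ = (mol/L)⁻¹·yr⁻¹.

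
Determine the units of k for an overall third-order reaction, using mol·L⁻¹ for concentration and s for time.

(mol·L⁻¹)⁻²·s⁻¹

Step 1: For overall order n, rate = k × (concentration)^n.
Step 2: Rate has units mol·L⁻¹·s⁻¹; concentration term has units (mol·L⁻¹)^3.
Step 3: k = rate / (concentration)^n, so units of k = (mol·L⁻¹)^(1-3)·s⁻¹ = (mol·L⁻¹)⁻²·s⁻¹.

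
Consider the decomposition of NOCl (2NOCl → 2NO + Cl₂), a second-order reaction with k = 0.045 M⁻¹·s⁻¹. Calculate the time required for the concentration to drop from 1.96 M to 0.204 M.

97.59 s

Step 1: For second-order: t = (1/[NOCl] - 1/[NOCl]₀)/k
Step 2: t = (1/0.204 - 1/1.96)/0.045
Step 3: t = (4.902 - 0.5102)/0.045
Step 4: t = 4.392/0.045 = 97.59 s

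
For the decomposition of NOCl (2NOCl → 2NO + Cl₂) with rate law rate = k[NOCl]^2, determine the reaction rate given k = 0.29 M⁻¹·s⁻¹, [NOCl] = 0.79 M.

0.181 M/s

Step 1: Identify the rate law: rate = k[NOCl]^2
Step 2: Substitute values: rate = 0.29 × (0.79)^2
Step 3: Calculate: rate = 0.29 × 0.6241 = 0.180989 M/s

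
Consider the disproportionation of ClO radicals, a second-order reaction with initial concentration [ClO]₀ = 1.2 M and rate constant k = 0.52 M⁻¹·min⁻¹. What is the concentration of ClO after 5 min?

0.2913 M

Step 1: For a second-order reaction: 1/[ClO] = 1/[ClO]₀ + kt
Step 2: 1/[ClO] = 1/1.2 + 0.52 × 5
Step 3: 1/[ClO] = 0.8333 + 2.6 = 3.433
Step 4: [ClO] = 1/3.433 = 0.2913 M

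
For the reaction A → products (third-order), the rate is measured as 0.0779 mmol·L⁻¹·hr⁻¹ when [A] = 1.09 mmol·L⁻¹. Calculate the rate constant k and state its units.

0.06015 (mmol·L⁻¹)⁻²·hr⁻¹

Step 1: rate = k[A]^3, so k = rate / [A]^3.
Step 2: k = 0.0779 / (1.09)^3 = 0.0779 / 1.295.
Step 3: k = 0.06015 (mmol·L⁻¹)⁻²·hr⁻¹.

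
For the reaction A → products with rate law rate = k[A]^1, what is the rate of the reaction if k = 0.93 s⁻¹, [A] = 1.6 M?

1.488 M/s

Step 1: Identify the rate law: rate = k[A]^1
Step 2: Substitute values: rate = 0.93 × (1.6)^1
Step 3: Calculate: rate = 0.93 × 1.6 = 1.488 M/s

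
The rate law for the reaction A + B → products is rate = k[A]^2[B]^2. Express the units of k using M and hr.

M⁻³·hr⁻¹

Step 1: Overall order = 2 + 2 = 4.
Step 2: rate has units M·hr⁻¹; [A]^2[B]^2 has units M^4.
Step 3: k = rate/([A]^2[B]^2), so units of k = M^(1-4)·hr⁻¹ = M⁻³·hr⁻¹.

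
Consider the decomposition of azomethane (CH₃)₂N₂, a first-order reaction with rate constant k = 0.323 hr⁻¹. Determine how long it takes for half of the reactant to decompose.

2.146 hr

Step 1: For a first-order reaction, t₁/₂ = ln(2)/k
Step 2: t₁/₂ = ln(2)/0.323
Step 3: t₁/₂ = 0.6931/0.323 = 2.146 hr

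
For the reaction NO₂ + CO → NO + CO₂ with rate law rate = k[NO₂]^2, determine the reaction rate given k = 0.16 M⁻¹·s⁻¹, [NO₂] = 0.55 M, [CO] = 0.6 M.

0.0484 M/s

Step 1: The rate law is rate = k[NO₂]^2
Step 2: Note that the rate does not depend on [CO] (zero order in CO).
Step 3: rate = 0.16 × (0.55)^2 = 0.0484 M/s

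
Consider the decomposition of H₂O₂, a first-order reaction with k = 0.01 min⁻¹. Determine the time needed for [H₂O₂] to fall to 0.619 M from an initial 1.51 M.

89.18 min

Step 1: For first-order: t = ln([H₂O₂]₀/[H₂O₂])/k
Step 2: t = ln(1.51/0.619)/0.01
Step 3: t = ln(2.439)/0.01
Step 4: t = 0.8918/0.01 = 89.18 min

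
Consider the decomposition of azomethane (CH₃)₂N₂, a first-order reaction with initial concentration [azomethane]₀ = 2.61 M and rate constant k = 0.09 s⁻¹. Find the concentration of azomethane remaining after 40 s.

0.07131 M

Step 1: For a first-order reaction: [azomethane] = [azomethane]₀ × e^(-kt)
Step 2: [azomethane] = 2.61 × e^(-0.09 × 40)
Step 3: [azomethane] = 2.61 × e^(-3.6)
Step 4: [azomethane] = 2.61 × 0.0273237 = 0.07131 M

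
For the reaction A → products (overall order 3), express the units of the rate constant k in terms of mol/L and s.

(mol/L)⁻²·s⁻¹

Step 1: For overall order n, rate = k × (concentration)^n.
Step 2: Rate has units mol/L·s⁻¹; concentration term has units (mol/L)^3.
Step 3: k = rate / (concentration)^n, so units of k = (mol/L)^(1-3)·s⁻¹ = (mol/L)⁻²·s⁻¹.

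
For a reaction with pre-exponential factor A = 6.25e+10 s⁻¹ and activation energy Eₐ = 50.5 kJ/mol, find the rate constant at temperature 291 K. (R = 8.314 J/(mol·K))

5.38e+01 s⁻¹

Step 1: Use the Arrhenius equation: k = A × exp(-Eₐ/RT)
Step 2: Convert Eₐ to J/mol: 50.5 kJ/mol = 50500 J/mol
Step 3: Calculate the exponent: -Eₐ/(RT) = -50500/(8.314 × 291) = -20.87317
Step 4: k = 6.25e+10 × exp(-20.87317)
Step 5: k = 6.25e+10 × 8.60790e-10 = 5.3799e+01 s⁻¹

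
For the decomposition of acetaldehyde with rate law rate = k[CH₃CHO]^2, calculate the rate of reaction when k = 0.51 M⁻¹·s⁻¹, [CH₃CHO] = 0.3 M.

0.0459 M/s

Step 1: Identify the rate law: rate = k[CH₃CHO]^2
Step 2: Substitute values: rate = 0.51 × (0.3)^2
Step 3: Calculate: rate = 0.51 × 0.09 = 0.0459 M/s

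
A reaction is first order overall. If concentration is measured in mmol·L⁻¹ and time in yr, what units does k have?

yr⁻¹

Step 1: For overall order n, rate = k × (concentration)^n.
Step 2: Rate has units mmol·L⁻¹·yr⁻¹; concentration term has units (mmol·L⁻¹)^1.
Step 3: k = rate / (concentration)^n, so units of k = (mmol·L⁻¹)^(1-1)·yr⁻¹ = yr⁻¹.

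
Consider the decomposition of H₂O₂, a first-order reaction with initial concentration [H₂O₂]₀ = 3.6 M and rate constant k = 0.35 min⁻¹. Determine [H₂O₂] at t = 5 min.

0.6256 M

Step 1: For a first-order reaction: [H₂O₂] = [H₂O₂]₀ × e^(-kt)
Step 2: [H₂O₂] = 3.6 × e^(-0.35 × 5)
Step 3: [H₂O₂] = 3.6 × e^(-1.75)
Step 4: [H₂O₂] = 3.6 × 0.173774 = 0.6256 M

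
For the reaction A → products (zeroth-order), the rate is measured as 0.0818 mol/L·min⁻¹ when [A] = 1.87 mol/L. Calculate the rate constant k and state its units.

0.0818 mol/L·min⁻¹

Step 1: For a zeroth-order reaction, rate = k (independent of concentration).
Step 2: k = rate = 0.0818 mol/L·min⁻¹.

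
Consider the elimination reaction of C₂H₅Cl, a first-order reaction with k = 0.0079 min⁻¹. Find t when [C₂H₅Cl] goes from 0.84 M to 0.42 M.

87.74 min

Step 1: For first-order: t = ln([C₂H₅Cl]₀/[C₂H₅Cl])/k
Step 2: t = ln(0.84/0.42)/0.0079
Step 3: t = ln(2)/0.0079
Step 4: t = 0.6931/0.0079 = 87.74 min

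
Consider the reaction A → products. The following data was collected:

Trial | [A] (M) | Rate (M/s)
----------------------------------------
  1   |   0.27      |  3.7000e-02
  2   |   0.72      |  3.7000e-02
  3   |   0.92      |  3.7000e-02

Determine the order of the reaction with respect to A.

zeroth order (0)

Step 1: Compare trials - when concentration changes, rate stays constant.
Step 2: rate₂/rate₁ = 3.7000e-02/3.7000e-02 = 1
Step 3: [A]₂/[A]₁ = 0.72/0.27 = 2.667
Step 4: Since rate ratio ≈ (conc ratio)^0, the reaction is zeroth order.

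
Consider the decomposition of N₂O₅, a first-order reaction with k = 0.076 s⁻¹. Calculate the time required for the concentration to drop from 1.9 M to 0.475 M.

18.24 s

Step 1: For first-order: t = ln([N₂O₅]₀/[N₂O₅])/k
Step 2: t = ln(1.9/0.475)/0.076
Step 3: t = ln(4)/0.076
Step 4: t = 1.386/0.076 = 18.24 s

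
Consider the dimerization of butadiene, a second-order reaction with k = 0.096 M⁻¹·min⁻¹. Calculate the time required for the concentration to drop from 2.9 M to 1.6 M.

2.918 min

Step 1: For second-order: t = (1/[C₄H₆] - 1/[C₄H₆]₀)/k
Step 2: t = (1/1.6 - 1/2.9)/0.096
Step 3: t = (0.625 - 0.3448)/0.096
Step 4: t = 0.2802/0.096 = 2.918 min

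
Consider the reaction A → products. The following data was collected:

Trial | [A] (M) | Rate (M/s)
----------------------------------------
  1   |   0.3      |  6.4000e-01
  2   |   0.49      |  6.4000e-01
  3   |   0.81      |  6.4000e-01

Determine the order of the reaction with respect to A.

zeroth order (0)

Step 1: Compare trials - when concentration changes, rate stays constant.
Step 2: rate₂/rate₁ = 6.4000e-01/6.4000e-01 = 1
Step 3: [A]₂/[A]₁ = 0.49/0.3 = 1.633
Step 4: Since rate ratio ≈ (conc ratio)^0, the reaction is zeroth order.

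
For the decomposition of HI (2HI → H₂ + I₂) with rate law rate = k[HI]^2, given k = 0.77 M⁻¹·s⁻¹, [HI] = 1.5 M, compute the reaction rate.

1.732 M/s

Step 1: Identify the rate law: rate = k[HI]^2
Step 2: Substitute values: rate = 0.77 × (1.5)^2
Step 3: Calculate: rate = 0.77 × 2.25 = 1.7325 M/s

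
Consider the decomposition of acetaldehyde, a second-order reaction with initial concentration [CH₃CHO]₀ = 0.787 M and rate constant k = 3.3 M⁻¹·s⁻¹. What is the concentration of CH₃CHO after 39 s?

0.007694 M

Step 1: For a second-order reaction: 1/[CH₃CHO] = 1/[CH₃CHO]₀ + kt
Step 2: 1/[CH₃CHO] = 1/0.787 + 3.3 × 39
Step 3: 1/[CH₃CHO] = 1.271 + 128.7 = 130
Step 4: [CH₃CHO] = 1/130 = 0.007694 M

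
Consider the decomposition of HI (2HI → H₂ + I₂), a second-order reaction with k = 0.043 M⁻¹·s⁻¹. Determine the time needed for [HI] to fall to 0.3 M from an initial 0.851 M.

50.19 s

Step 1: For second-order: t = (1/[HI] - 1/[HI]₀)/k
Step 2: t = (1/0.3 - 1/0.851)/0.043
Step 3: t = (3.333 - 1.175)/0.043
Step 4: t = 2.158/0.043 = 50.19 s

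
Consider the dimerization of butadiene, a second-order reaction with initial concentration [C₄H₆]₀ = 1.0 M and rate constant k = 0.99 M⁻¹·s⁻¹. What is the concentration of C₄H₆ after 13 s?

0.0721 M

Step 1: For a second-order reaction: 1/[C₄H₆] = 1/[C₄H₆]₀ + kt
Step 2: 1/[C₄H₆] = 1/1.0 + 0.99 × 13
Step 3: 1/[C₄H₆] = 1 + 12.87 = 13.87
Step 4: [C₄H₆] = 1/13.87 = 0.0721 M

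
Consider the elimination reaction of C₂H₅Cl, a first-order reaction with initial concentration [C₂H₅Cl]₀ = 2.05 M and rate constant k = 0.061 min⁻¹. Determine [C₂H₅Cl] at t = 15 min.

0.8211 M

Step 1: For a first-order reaction: [C₂H₅Cl] = [C₂H₅Cl]₀ × e^(-kt)
Step 2: [C₂H₅Cl] = 2.05 × e^(-0.061 × 15)
Step 3: [C₂H₅Cl] = 2.05 × e^(-0.915)
Step 4: [C₂H₅Cl] = 2.05 × 0.400517 = 0.8211 M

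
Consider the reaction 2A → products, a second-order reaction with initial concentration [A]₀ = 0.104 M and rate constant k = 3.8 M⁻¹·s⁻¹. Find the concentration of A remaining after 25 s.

0.009559 M

Step 1: For a second-order reaction: 1/[A] = 1/[A]₀ + kt
Step 2: 1/[A] = 1/0.104 + 3.8 × 25
Step 3: 1/[A] = 9.615 + 95 = 104.6
Step 4: [A] = 1/104.6 = 0.009559 M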